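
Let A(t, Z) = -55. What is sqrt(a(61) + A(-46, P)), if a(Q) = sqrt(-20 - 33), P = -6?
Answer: sqrt(-55 + I*sqrt(53)) ≈ 0.48976 + 7.4324*I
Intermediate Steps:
a(Q) = I*sqrt(53) (a(Q) = sqrt(-53) = I*sqrt(53))
sqrt(a(61) + A(-46, P)) = sqrt(I*sqrt(53) - 55) = sqrt(-55 + I*sqrt(53))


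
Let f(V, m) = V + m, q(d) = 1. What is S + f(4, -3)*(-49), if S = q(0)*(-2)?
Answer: -51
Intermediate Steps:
S = -2 (S = 1*(-2) = -2)
S + f(4, -3)*(-49) = -2 + (4 - 3)*(-49) = -2 + 1*(-49) = -2 - 49 = -51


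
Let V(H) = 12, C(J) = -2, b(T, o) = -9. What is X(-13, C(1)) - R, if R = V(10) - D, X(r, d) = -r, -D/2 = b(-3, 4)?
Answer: 19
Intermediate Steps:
D = 18 (D = -2*(-9) = 18)
R = -6 (R = 12 - 1*18 = 12 - 18 = -6)
X(-13, C(1)) - R = -1*(-13) - 1*(-6) = 13 + 6 = 19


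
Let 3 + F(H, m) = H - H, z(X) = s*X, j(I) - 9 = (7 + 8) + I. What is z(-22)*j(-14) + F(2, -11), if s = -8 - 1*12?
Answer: 4397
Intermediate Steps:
j(I) = 24 + I (j(I) = 9 + ((7 + 8) + I) = 9 + (15 + I) = 24 + I)
s = -20 (s = -8 - 12 = -20)
z(X) = -20*X
F(H, m) = -3 (F(H, m) = -3 + (H - H) = -3 + 0 = -3)
z(-22)*j(-14) + F(2, -11) = (-20*(-22))*(24 - 14) - 3 = 440*10 - 3 = 4400 - 3 = 4397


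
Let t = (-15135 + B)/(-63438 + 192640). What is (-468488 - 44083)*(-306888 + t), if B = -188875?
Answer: 10161911619194703/64601 ≈ 1.5730e+11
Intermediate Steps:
t = -102005/64601 (t = (-15135 - 188875)/(-63438 + 192640) = -204010/129202 = -204010*1/129202 = -102005/64601 ≈ -1.5790)
(-468488 - 44083)*(-306888 + t) = (-468488 - 44083)*(-306888 - 102005/64601) = -512571*(-19825373693/64601) = 10161911619194703/64601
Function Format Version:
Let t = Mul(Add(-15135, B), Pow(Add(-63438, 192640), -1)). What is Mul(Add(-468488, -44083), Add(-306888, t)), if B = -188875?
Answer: Rational(10161911619194703, 64601) ≈ 1.5730e+11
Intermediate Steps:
t = Rational(-102005, 64601) (t = Mul(Add(-15135, -188875), Pow(Add(-63438, 192640), -1)) = Mul(-204010, Pow(129202, -1)) = Mul(-204010, Rational(1, 129202)) = Rational(-102005, 64601) ≈ -1.5790)
Mul(Add(-468488, -44083), Add(-306888, t)) = Mul(Add(-468488, -44083), Add(-306888, Rational(-102005, 64601))) = Mul(-512571, Rational(-19825373693, 64601)) = Rational(10161911619194703, 64601)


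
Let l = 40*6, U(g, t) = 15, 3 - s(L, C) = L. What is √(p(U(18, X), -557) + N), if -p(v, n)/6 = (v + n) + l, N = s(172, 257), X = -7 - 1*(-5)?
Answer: √1643 ≈ 40.534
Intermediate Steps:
s(L, C) = 3 - L
X = -2 (X = -7 + 5 = -2)
N = -169 (N = 3 - 1*172 = 3 - 172 = -169)
l = 240
p(v, n) = -1440 - 6*n - 6*v (p(v, n) = -6*((v + n) + 240) = -6*((n + v) + 240) = -6*(240 + n + v) = -1440 - 6*n - 6*v)
√(p(U(18, X), -557) + N) = √((-1440 - 6*(-557) - 6*15) - 169) = √((-1440 + 3342 - 90) - 169) = √(1812 - 169) = √1643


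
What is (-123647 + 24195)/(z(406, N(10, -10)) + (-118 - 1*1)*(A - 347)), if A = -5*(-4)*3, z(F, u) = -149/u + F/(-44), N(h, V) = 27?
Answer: -59074488/20278123 ≈ -2.9132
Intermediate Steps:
z(F, u) = -149/u - F/44 (z(F, u) = -149/u + F*(-1/44) = -149/u - F/44)
A = 60 (A = 20*3 = 60)
(-123647 + 24195)/(z(406, N(10, -10)) + (-118 - 1*1)*(A - 347)) = (-123647 + 24195)/((-149/27 - 1/44*406) + (-118 - 1*1)*(60 - 347)) = -99452/((-149*1/27 - 203/22) + (-118 - 1)*(-287)) = -99452/((-149/27 - 203/22) - 119*(-287)) = -99452/(-8759/594 + 34153) = -99452/20278123/594 = -99452*594/20278123 = -59074488/20278123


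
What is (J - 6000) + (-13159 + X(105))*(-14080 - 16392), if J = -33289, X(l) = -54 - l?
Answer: 405786807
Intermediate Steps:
(J - 6000) + (-13159 + X(105))*(-14080 - 16392) = (-33289 - 6000) + (-13159 + (-54 - 1*105))*(-14080 - 16392) = -39289 + (-13159 + (-54 - 105))*(-30472) = -39289 + (-13159 - 159)*(-30472) = -39289 - 13318*(-30472) = -39289 + 405826096 = 405786807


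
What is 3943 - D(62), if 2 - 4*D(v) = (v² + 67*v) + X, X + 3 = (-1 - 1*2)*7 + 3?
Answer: 23747/4 ≈ 5936.8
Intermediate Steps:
X = -21 (X = -3 + ((-1 - 1*2)*7 + 3) = -3 + ((-1 - 2)*7 + 3) = -3 + (-3*7 + 3) = -3 + (-21 + 3) = -3 - 18 = -21)
D(v) = 23/4 - 67*v/4 - v²/4 (D(v) = ½ - ((v² + 67*v) - 21)/4 = ½ - (-21 + v² + 67*v)/4 = ½ + (21/4 - 67*v/4 - v²/4) = 23/4 - 67*v/4 - v²/4)
3943 - D(62) = 3943 - (23/4 - 67/4*62 - ¼*62²) = 3943 - (23/4 - 2077/2 - ¼*3844) = 3943 - (23/4 - 2077/2 - 961) = 3943 - 1*(-7975/4) = 3943 + 7975/4 = 23747/4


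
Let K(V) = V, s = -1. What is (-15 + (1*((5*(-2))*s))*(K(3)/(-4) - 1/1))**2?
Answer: 4225/4 ≈ 1056.3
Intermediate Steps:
(-15 + (1*((5*(-2))*s))*(K(3)/(-4) - 1/1))**2 = (-15 + (1*((5*(-2))*(-1)))*(3/(-4) - 1/1))**2 = (-15 + (1*(-10*(-1)))*(3*(-1/4) - 1*1))**2 = (-15 + (1*10)*(-3/4 - 1))**2 = (-15 + 10*(-7/4))**2 = (-15 - 35/2)**2 = (-65/2)**2 = 4225/4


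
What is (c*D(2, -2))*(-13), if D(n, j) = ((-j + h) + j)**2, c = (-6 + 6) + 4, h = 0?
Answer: 0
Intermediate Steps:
c = 4 (c = 0 + 4 = 4)
D(n, j) = 0 (D(n, j) = ((-j + 0) + j)**2 = (-j + j)**2 = 0**2 = 0)
(c*D(2, -2))*(-13) = (4*0)*(-13) = 0*(-13) = 0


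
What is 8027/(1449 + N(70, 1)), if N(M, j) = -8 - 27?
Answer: 8027/1414 ≈ 5.6768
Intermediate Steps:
N(M, j) = -35
8027/(1449 + N(70, 1)) = 8027/(1449 - 35) = 8027/1414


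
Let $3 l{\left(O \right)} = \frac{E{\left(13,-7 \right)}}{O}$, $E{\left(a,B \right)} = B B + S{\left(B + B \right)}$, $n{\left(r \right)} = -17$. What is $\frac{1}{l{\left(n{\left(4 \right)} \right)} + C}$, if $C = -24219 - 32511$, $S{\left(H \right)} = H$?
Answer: $- \frac{51}{2893265} \approx -1.7627 \cdot 10^{-5}$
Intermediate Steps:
$E{\left(a,B \right)} = B^{2} + 2 B$ ($E{\left(a,B \right)} = B B + \left(B + B\right) = B^{2} + 2 B$)
$C = -56730$
$l{\left(O \right)} = \frac{35}{3 O}$ ($l{\left(O \right)} = \frac{- 7 \left(2 - 7\right) \frac{1}{O}}{3} = \frac{\left(-7\right) \left(-5\right) \frac{1}{O}}{3} = \frac{35 \frac{1}{O}}{3} = \frac{35}{3 O}$)
$\frac{1}{l{\left(n{\left(4 \right)} \right)} + C} = \frac{1}{\frac{35}{3 \left(-17\right)} - 56730} = \frac{1}{\frac{35}{3} \left(- \frac{1}{17}\right) - 56730} = \frac{1}{- \frac{35}{51} - 56730} = \frac{1}{- \frac{2893265}{51}} = - \frac{51}{2893265}$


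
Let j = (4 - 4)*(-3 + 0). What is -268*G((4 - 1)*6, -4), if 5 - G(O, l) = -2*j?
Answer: -1340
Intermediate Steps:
j = 0 (j = 0*(-3) = 0)
G(O, l) = 5 (G(O, l) = 5 - (-2)*0 = 5 - 1*0 = 5 + 0 = 5)
-268*G((4 - 1)*6, -4) = -268*5 = -1340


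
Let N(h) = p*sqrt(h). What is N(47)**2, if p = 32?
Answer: 48128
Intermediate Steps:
N(h) = 32*sqrt(h)
N(47)**2 = (32*sqrt(47))**2 = 48128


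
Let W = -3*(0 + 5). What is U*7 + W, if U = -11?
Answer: -92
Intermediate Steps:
W = -15 (W = -3*5 = -15)
U*7 + W = -11*7 - 15 = -77 - 15 = -92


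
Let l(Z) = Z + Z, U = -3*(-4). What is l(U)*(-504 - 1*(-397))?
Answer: -2568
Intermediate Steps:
U = 12
l(Z) = 2*Z
l(U)*(-504 - 1*(-397)) = (2*12)*(-504 - 1*(-397)) = 24*(-504 + 397) = 24*(-107) = -2568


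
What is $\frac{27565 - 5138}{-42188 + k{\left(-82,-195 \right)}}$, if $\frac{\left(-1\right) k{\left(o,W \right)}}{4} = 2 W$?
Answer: $- \frac{22427}{40628} \approx -0.55201$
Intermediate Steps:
$k{\left(o,W \right)} = - 8 W$ ($k{\left(o,W \right)} = - 4 \cdot 2 W = - 8 W$)
$\frac{27565 - 5138}{-42188 + k{\left(-82,-195 \right)}} = \frac{27565 - 5138}{-42188 - -1560} = \frac{22427}{-42188 + 1560} = \frac{22427}{-40628} = 22427 \left(- \frac{1}{40628}\right) = - \frac{22427}{40628}$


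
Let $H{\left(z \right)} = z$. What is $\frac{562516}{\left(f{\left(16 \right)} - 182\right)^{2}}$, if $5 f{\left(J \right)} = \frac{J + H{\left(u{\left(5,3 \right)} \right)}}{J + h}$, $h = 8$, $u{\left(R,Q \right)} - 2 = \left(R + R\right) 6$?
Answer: $\frac{225006400}{13155129} \approx 17.104$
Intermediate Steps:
$u{\left(R,Q \right)} = 2 + 12 R$ ($u{\left(R,Q \right)} = 2 + \left(R + R\right) 6 = 2 + 2 R 6 = 2 + 12 R$)
$f{\left(J \right)} = \frac{62 + J}{5 \left(8 + J\right)}$ ($f{\left(J \right)} = \frac{\left(J + \left(2 + 12 \cdot 5\right)\right) \frac{1}{J + 8}}{5} = \frac{\left(J + \left(2 + 60\right)\right) \frac{1}{8 + J}}{5} = \frac{\left(J + 62\right) \frac{1}{8 + J}}{5} = \frac{\left(62 + J\right) \frac{1}{8 + J}}{5} = \frac{\frac{1}{8 + J} \left(62 + J\right)}{5} = \frac{62 + J}{5 \left(8 + J\right)}$)
$\frac{562516}{\left(f{\left(16 \right)} - 182\right)^{2}} = \frac{562516}{\left(\frac{62 + 16}{5 \left(8 + 16\right)} - 182\right)^{2}} = \frac{562516}{\left(\frac{1}{5} \cdot \frac{1}{24} \cdot 78 - 182\right)^{2}} = \frac{562516}{\left(\frac{13}{20} - 182\right)^{2}} = \frac{562516}{\left(- \frac{3627}{20}\right)^{2}} = \frac{562516}{\frac{13155129}{400}} = 562516 \cdot \frac{400}{13155129} = \frac{225006400}{13155129}$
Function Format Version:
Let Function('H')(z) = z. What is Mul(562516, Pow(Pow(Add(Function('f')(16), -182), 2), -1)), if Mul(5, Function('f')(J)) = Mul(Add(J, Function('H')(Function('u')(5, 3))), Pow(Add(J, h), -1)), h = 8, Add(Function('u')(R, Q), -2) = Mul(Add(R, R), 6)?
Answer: Rational(225006400, 13155129) ≈ 17.104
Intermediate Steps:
Function('u')(R, Q) = Add(2, Mul(12, R)) (Function('u')(R, Q) = Add(2, Mul(Add(R, R), 6)) = Add(2, Mul(Mul(2, R), 6)) = Add(2, Mul(12, R)))
Function('f')(J) = Mul(Rational(1, 5), Pow(Add(8, J), -1), Add(62, J)) (Function('f')(J) = Mul(Rational(1, 5), Mul(Add(J, Add(2, Mul(12, 5))), Pow(Add(J, 8), -1))) = Mul(Rational(1, 5), Mul(Add(J, Add(2, 60)), Pow(Add(8, J), -1))) = Mul(Rational(1, 5), Mul(Add(J, 62), Pow(Add(8, J), -1))) = Mul(Rational(1, 5), Mul(Add(62, J), Pow(Add(8, J), -1))) = Mul(Rational(1, 5), Mul(Pow(Add(8, J), -1), Add(62, J))) = Mul(Rational(1, 5), Pow(Add(8, J), -1), Add(62, J)))
Mul(562516, Pow(Pow(Add(Function('f')(16), -182), 2), -1)) = Mul(562516, Pow(Pow(Add(Mul(Rational(1, 5), Pow(Add(8, 16), -1), Add(62, 16)), -182), 2), -1)) = Mul(562516, Pow(Pow(Add(Mul(Rational(1, 5), Pow(24, -1), 78), -182), 2), -1)) = Mul(562516, Pow(Pow(Add(Mul(Rational(1, 5), Rational(1, 24), 78), -182), 2), -1)) = Mul(562516, Pow(Pow(Add(Rational(13, 20), -182), 2), -1)) = Mul(562516, Pow(Pow(Rational(-3627, 20), 2), -1)) = Mul(562516, Pow(Rational(13155129, 400), -1)) = Mul(562516, Rational(400, 13155129)) = Rational(225006400, 13155129)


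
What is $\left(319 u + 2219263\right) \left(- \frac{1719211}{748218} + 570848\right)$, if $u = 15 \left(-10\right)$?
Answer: $\frac{927447470709909689}{748218} \approx 1.2395 \cdot 10^{12}$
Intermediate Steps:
$u = -150$
$\left(319 u + 2219263\right) \left(- \frac{1719211}{748218} + 570848\right) = \left(319 \left(-150\right) + 2219263\right) \left(- \frac{1719211}{748218} + 570848\right) = \left(-47850 + 2219263\right) \left(\left(-1719211\right) \frac{1}{748218} + 570848\right) = 2171413 \left(- \frac{1719211}{748218} + 570848\right) = 2171413 \cdot \frac{427117029653}{748218} = \frac{927447470709909689}{748218}$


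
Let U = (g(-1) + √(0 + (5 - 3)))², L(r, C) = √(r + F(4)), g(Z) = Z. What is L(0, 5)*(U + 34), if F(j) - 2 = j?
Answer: -4*√3 + 37*√6 ≈ 83.703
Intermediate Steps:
F(j) = 2 + j
L(r, C) = √(6 + r) (L(r, C) = √(r + (2 + 4)) = √(r + 6) = √(6 + r))
U = (-1 + √2)² (U = (-1 + √(0 + (5 - 3)))² = (-1 + √(0 + 2))² = (-1 + √2)² ≈ 0.17157)
L(0, 5)*(U + 34) = √(6 + 0)*((1 - √2)² + 34) = √6*(34 + (1 - √2)²)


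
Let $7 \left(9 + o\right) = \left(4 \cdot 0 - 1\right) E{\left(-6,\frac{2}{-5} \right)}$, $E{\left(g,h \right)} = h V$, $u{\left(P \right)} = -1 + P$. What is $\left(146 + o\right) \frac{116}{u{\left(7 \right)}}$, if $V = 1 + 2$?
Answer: $\frac{278458}{105} \approx 2652.0$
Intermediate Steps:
$V = 3$
$E{\left(g,h \right)} = 3 h$ ($E{\left(g,h \right)} = h 3 = 3 h$)
$o = - \frac{309}{35}$ ($o = -9 + \frac{\left(4 \cdot 0 - 1\right) 3 \frac{2}{-5}}{7} = -9 + \frac{\left(0 - 1\right) 3 \cdot 2 \left(- \frac{1}{5}\right)}{7} = -9 + \frac{\left(-1\right) 3 \left(- \frac{2}{5}\right)}{7} = -9 + \frac{\left(-1\right) \left(- \frac{6}{5}\right)}{7} = -9 + \frac{1}{7} \cdot \frac{6}{5} = -9 + \frac{6}{35} = - \frac{309}{35} \approx -8.8286$)
$\left(146 + o\right) \frac{116}{u{\left(7 \right)}} = \left(146 - \frac{309}{35}\right) \frac{116}{-1 + 7} = \frac{4801 \cdot \frac{116}{6}}{35} = \frac{4801 \cdot 116 \cdot \frac{1}{6}}{35} = \frac{4801}{35} \cdot \frac{58}{3} = \frac{278458}{105}$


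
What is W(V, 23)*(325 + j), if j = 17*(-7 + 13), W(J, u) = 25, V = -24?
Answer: 10675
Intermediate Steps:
j = 102 (j = 17*6 = 102)
W(V, 23)*(325 + j) = 25*(325 + 102) = 25*427 = 10675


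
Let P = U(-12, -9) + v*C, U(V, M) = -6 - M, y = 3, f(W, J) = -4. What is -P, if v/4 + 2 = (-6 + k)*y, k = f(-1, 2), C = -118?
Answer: -15107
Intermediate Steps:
k = -4
v = -128 (v = -8 + 4*((-6 - 4)*3) = -8 + 4*(-10*3) = -8 + 4*(-30) = -8 - 120 = -128)
P = 15107 (P = (-6 - 1*(-9)) - 128*(-118) = (-6 + 9) + 15104 = 3 + 15104 = 15107)
-P = -1*15107 = -15107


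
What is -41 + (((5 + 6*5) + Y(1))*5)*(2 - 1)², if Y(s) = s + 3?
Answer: 154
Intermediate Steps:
Y(s) = 3 + s
-41 + (((5 + 6*5) + Y(1))*5)*(2 - 1)² = -41 + (((5 + 6*5) + (3 + 1))*5)*(2 - 1)² = -41 + (((5 + 30) + 4)*5)*1² = -41 + ((35 + 4)*5)*1 = -41 + (39*5)*1 = -41 + 195*1 = -41 + 195 = 154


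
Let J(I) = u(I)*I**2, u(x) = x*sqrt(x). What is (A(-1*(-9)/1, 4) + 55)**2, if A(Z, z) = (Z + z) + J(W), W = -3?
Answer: 2437 - 3672*I*sqrt(3) ≈ 2437.0 - 6360.1*I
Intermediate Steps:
u(x) = x**(3/2)
J(I) = I**(7/2) (J(I) = I**(3/2)*I**2 = I**(7/2))
A(Z, z) = Z + z - 27*I*sqrt(3) (A(Z, z) = (Z + z) + (-3)**(7/2) = (Z + z) - 27*I*sqrt(3) = Z + z - 27*I*sqrt(3))
(A(-1*(-9)/1, 4) + 55)**2 = ((-1*(-9)/1 + 4 - 27*I*sqrt(3)) + 55)**2 = ((9*1 + 4 - 27*I*sqrt(3)) + 55)**2 = ((9 + 4 - 27*I*sqrt(3)) + 55)**2 = ((13 - 27*I*sqrt(3)) + 55)**2 = (68 - 27*I*sqrt(3))**2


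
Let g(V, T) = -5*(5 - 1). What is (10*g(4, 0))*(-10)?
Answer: 2000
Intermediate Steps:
g(V, T) = -20 (g(V, T) = -5*4 = -20)
(10*g(4, 0))*(-10) = (10*(-20))*(-10) = -200*(-10) = 2000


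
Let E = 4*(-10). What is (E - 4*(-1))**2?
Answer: 1296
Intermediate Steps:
E = -40
(E - 4*(-1))**2 = (-40 - 4*(-1))**2 = (-40 + 4)**2 = (-36)**2 = 1296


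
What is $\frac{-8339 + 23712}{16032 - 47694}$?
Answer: $- \frac{15373}{31662} \approx -0.48553$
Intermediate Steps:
$\frac{-8339 + 23712}{16032 - 47694} = \frac{15373}{-31662} = 15373 \left(- \frac{1}{31662}\right) = - \frac{15373}{31662}$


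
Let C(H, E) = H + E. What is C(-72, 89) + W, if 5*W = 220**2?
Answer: 9697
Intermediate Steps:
W = 9680 (W = (1/5)*220**2 = (1/5)*48400 = 9680)
C(H, E) = E + H
C(-72, 89) + W = (89 - 72) + 9680 = 17 + 9680 = 9697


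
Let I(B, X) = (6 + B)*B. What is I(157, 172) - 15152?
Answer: 10439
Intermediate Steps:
I(B, X) = B*(6 + B)
I(157, 172) - 15152 = 157*(6 + 157) - 15152 = 157*163 - 15152 = 25591 - 15152 = 10439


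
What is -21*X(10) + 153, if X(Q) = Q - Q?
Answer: 153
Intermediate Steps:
X(Q) = 0
-21*X(10) + 153 = -21*0 + 153 = 0 + 153 = 153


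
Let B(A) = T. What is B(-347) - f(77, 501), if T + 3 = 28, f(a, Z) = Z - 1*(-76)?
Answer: -552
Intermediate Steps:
f(a, Z) = 76 + Z (f(a, Z) = Z + 76 = 76 + Z)
T = 25 (T = -3 + 28 = 25)
B(A) = 25
B(-347) - f(77, 501) = 25 - (76 + 501) = 25 - 1*577 = 25 - 577 = -552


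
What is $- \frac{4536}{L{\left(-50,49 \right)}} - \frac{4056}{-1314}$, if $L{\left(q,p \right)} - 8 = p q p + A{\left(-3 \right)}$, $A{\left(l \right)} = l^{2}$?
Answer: $\frac{9126188}{2920803} \approx 3.1245$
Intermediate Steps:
$L{\left(q,p \right)} = 17 + q p^{2}$ ($L{\left(q,p \right)} = 8 + \left(p q p + \left(-3\right)^{2}\right) = 8 + \left(q p^{2} + 9\right) = 8 + \left(9 + q p^{2}\right) = 17 + q p^{2}$)
$- \frac{4536}{L{\left(-50,49 \right)}} - \frac{4056}{-1314} = - \frac{4536}{17 - 50 \cdot 49^{2}} - \frac{4056}{-1314} = - \frac{4536}{17 - 120050} - - \frac{676}{219} = - \frac{4536}{17 - 120050} + \frac{676}{219} = - \frac{4536}{-120033} + \frac{676}{219} = \left(-4536\right) \left(- \frac{1}{120033}\right) + \frac{676}{219} = \frac{504}{13337} + \frac{676}{219} = \frac{9126188}{2920803}$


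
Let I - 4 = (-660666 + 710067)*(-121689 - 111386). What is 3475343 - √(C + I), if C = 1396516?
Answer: 3475343 - I*√11512741555 ≈ 3.4753e+6 - 1.073e+5*I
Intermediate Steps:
I = -11514138071 (I = 4 + (-660666 + 710067)*(-121689 - 111386) = 4 + 49401*(-233075) = 4 - 11514138075 = -11514138071)
3475343 - √(C + I) = 3475343 - √(1396516 - 11514138071) = 3475343 - √(-11512741555) = 3475343 - I*√11512741555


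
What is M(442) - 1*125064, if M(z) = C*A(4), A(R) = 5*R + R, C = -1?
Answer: -125088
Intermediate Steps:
A(R) = 6*R
M(z) = -24 (M(z) = -6*4 = -1*24 = -24)
M(442) - 1*125064 = -24 - 1*125064 = -24 - 125064 = -125088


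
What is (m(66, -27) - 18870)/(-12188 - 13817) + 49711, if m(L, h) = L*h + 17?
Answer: 258551038/5201 ≈ 49712.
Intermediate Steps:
m(L, h) = 17 + L*h
(m(66, -27) - 18870)/(-12188 - 13817) + 49711 = ((17 + 66*(-27)) - 18870)/(-12188 - 13817) + 49711 = ((17 - 1782) - 18870)/(-26005) + 49711 = (-1765 - 18870)*(-1/26005) + 49711 = -20635*(-1/26005) + 49711 = 4127/5201 + 49711 = 258551038/5201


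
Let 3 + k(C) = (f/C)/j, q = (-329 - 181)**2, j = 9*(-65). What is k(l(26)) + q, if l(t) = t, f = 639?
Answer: 439563859/1690 ≈ 2.6010e+5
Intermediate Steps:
j = -585
q = 260100 (q = (-510)**2 = 260100)
k(C) = -3 - 71/(65*C) (k(C) = -3 + (639/C)/(-585) = -3 + (639/C)*(-1/585) = -3 - 71/(65*C))
k(l(26)) + q = (-3 - 71/65/26) + 260100 = (-3 - 71/65*1/26) + 260100 = (-3 - 71/1690) + 260100 = -5141/1690 + 260100 = 439563859/1690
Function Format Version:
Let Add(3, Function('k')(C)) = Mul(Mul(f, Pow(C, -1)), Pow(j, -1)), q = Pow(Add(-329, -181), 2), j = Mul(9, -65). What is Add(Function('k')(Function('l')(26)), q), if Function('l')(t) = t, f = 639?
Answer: Rational(439563859, 1690) ≈ 2.6010e+5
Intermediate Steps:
j = -585
q = 260100 (q = Pow(-510, 2) = 260100)
Function('k')(C) = Add(-3, Mul(Rational(-71, 65), Pow(C, -1))) (Function('k')(C) = Add(-3, Mul(Mul(639, Pow(C, -1)), Pow(-585, -1))) = Add(-3, Mul(Mul(639, Pow(C, -1)), Rational(-1, 585))) = Add(-3, Mul(Rational(-71, 65), Pow(C, -1))))
Add(Function('k')(Function('l')(26)), q) = Add(Add(-3, Mul(Rational(-71, 65), Pow(26, -1))), 260100) = Add(Add(-3, Mul(Rational(-71, 65), Rational(1, 26))), 260100) = Add(Add(-3, Rational(-71, 1690)), 260100) = Add(Rational(-5141, 1690), 260100) = Rational(439563859, 1690)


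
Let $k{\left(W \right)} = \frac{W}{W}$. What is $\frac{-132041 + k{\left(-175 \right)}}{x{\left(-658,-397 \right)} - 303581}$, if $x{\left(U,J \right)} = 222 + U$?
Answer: $\frac{132040}{304017} \approx 0.43432$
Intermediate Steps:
$k{\left(W \right)} = 1$
$\frac{-132041 + k{\left(-175 \right)}}{x{\left(-658,-397 \right)} - 303581} = \frac{-132041 + 1}{\left(222 - 658\right) - 303581} = - \frac{132040}{-436 - 303581} = - \frac{132040}{-304017} = \left(-132040\right) \left(- \frac{1}{304017}\right) = \frac{132040}{304017}$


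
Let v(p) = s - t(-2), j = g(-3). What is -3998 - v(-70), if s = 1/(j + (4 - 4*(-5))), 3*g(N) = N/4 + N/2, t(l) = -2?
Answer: -372004/93 ≈ -4000.0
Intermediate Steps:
g(N) = N/4 (g(N) = (N/4 + N/2)/3 = (3*N/4)/3 = N/4)
j = -¾ (j = (¼)*(-3) = -¾ ≈ -0.75000)
s = 4/93 (s = 1/(-¾ + (4 - 4*(-5))) = 1/(-¾ + (4 + 20)) = 1/(-¾ + 24) = 1/(93/4) = 4/93 ≈ 0.043011)
v(p) = 190/93 (v(p) = 4/93 - 1*(-2) = 4/93 + 2 = 190/93)
-3998 - v(-70) = -3998 - 1*190/93 = -3998 - 190/93 = -372004/93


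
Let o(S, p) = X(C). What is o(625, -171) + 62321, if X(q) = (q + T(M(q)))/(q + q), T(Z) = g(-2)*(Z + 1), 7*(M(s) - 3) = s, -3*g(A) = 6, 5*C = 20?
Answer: 872485/14 ≈ 62320.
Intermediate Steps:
C = 4 (C = (⅕)*20 = 4)
g(A) = -2 (g(A) = -⅓*6 = -2)
M(s) = 3 + s/7
T(Z) = -2 - 2*Z (T(Z) = -2*(Z + 1) = -2*(1 + Z) = -2 - 2*Z)
X(q) = (-8 + 5*q/7)/(2*q) (X(q) = (q + (-2 - 2*(3 + q/7)))/(q + q) = (q + (-2 + (-6 - 2*q/7)))/((2*q)) = (q + (-8 - 2*q/7))*(1/(2*q)) = (-8 + 5*q/7)*(1/(2*q)) = (-8 + 5*q/7)/(2*q))
o(S, p) = -9/14 (o(S, p) = 5/14 - 4/4 = 5/14 - 4*¼ = 5/14 - 1 = -9/14)
o(625, -171) + 62321 = -9/14 + 62321 = 872485/14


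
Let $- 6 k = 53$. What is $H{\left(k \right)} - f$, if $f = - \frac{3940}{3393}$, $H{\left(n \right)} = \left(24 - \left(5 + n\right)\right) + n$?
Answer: $\frac{68407}{3393} \approx 20.161$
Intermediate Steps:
$k = - \frac{53}{6}$ ($k = \left(- \frac{1}{6}\right) 53 = - \frac{53}{6} \approx -8.8333$)
$H{\left(n \right)} = 19$ ($H{\left(n \right)} = \left(19 - n\right) + n = 19$)
$f = - \frac{3940}{3393}$ ($f = \left(-3940\right) \frac{1}{3393} = - \frac{3940}{3393} \approx -1.1612$)
$H{\left(k \right)} - f = 19 - - \frac{3940}{3393} = 19 + \frac{3940}{3393} = \frac{68407}{3393}$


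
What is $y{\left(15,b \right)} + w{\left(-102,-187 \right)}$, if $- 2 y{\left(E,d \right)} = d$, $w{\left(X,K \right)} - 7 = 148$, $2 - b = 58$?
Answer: $183$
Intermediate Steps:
$b = -56$ ($b = 2 - 58 = -56$)
$w{\left(X,K \right)} = 155$ ($w{\left(X,K \right)} = 7 + 148 = 155$)
$y{\left(E,d \right)} = - \frac{d}{2}$
$y{\left(15,b \right)} + w{\left(-102,-187 \right)} = \left(- \frac{1}{2}\right) \left(-56\right) + 155 = 28 + 155 = 183$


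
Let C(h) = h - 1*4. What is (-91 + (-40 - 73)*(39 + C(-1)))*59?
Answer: -232047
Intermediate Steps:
C(h) = -4 + h (C(h) = h - 4 = -4 + h)
(-91 + (-40 - 73)*(39 + C(-1)))*59 = (-91 + (-40 - 73)*(39 + (-4 - 1)))*59 = (-91 - 113*(39 - 5))*59 = (-91 - 113*34)*59 = (-91 - 3842)*59 = -3933*59 = -232047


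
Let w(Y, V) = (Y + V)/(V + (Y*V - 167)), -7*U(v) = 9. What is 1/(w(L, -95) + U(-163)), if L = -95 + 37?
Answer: -36736/48303 ≈ -0.76053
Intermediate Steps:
U(v) = -9/7 (U(v) = -⅐*9 = -9/7)
L = -58
w(Y, V) = (V + Y)/(-167 + V + V*Y) (w(Y, V) = (V + Y)/(V + (V*Y - 167)) = (V + Y)/(V + (-167 + V*Y)) = (V + Y)/(-167 + V + V*Y))
1/(w(L, -95) + U(-163)) = 1/((-95 - 58)/(-167 - 95 - 95*(-58)) - 9/7) = 1/(-153/(-167 - 95 + 5510) - 9/7) = 1/(-153/5248 - 9/7) = 1/(-48303/36736) = -36736/48303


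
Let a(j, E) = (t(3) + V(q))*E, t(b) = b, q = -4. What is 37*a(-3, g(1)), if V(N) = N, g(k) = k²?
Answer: -37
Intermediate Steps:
a(j, E) = -E (a(j, E) = (3 - 4)*E = -E)
37*a(-3, g(1)) = 37*(-1*1²) = 37*(-1*1) = 37*(-1) = -37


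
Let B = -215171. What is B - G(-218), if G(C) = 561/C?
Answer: -46906717/218 ≈ -2.1517e+5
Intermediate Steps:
B - G(-218) = -215171 - 561/(-218) = -215171 - 561*(-1)/218 = -215171 - 1*(-561/218) = -215171 + 561/218 = -46906717/218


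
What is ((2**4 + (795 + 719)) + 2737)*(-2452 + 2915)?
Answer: 1975621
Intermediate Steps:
((2**4 + (795 + 719)) + 2737)*(-2452 + 2915) = ((16 + 1514) + 2737)*463 = (1530 + 2737)*463 = 4267*463 = 1975621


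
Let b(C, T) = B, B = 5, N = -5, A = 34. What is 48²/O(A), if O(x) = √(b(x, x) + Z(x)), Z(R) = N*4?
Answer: -768*I*√15/5 ≈ -594.89*I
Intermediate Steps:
b(C, T) = 5
Z(R) = -20 (Z(R) = -5*4 = -20)
O(x) = I*√15 (O(x) = √(5 - 20) = √(-15) = I*√15)
48²/O(A) = 48²/((I*√15)) = 2304*(-I*√15/15) = -768*I*√15/5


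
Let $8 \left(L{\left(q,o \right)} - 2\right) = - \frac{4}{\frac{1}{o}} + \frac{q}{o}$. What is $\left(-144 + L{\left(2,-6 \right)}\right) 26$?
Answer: $- \frac{43381}{12} \approx -3615.1$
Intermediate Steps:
$L{\left(q,o \right)} = 2 - \frac{o}{2} + \frac{q}{8 o}$ ($L{\left(q,o \right)} = 2 + \frac{- \frac{4}{\frac{1}{o}} + \frac{q}{o}}{8} = 2 + \frac{- 4 o + \frac{q}{o}}{8} = 2 - \left(\frac{o}{2} - \frac{q}{8 o}\right) = 2 - \frac{o}{2} + \frac{q}{8 o}$)
$\left(-144 + L{\left(2,-6 \right)}\right) 26 = \left(-144 + \left(2 - -3 + \frac{1}{8} \cdot 2 \frac{1}{-6}\right)\right) 26 = \left(-144 + \left(2 + 3 + \frac{1}{8} \cdot 2 \left(- \frac{1}{6}\right)\right)\right) 26 = \left(-144 + \left(2 + 3 - \frac{1}{24}\right)\right) 26 = \left(-144 + \frac{119}{24}\right) 26 = \left(- \frac{3337}{24}\right) 26 = - \frac{43381}{12}$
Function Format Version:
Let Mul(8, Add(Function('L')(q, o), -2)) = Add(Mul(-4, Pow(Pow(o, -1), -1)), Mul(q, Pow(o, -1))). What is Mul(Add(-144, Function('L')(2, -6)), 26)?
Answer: Rational(-43381, 12) ≈ -3615.1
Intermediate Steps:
Function('L')(q, o) = Add(2, Mul(Rational(-1, 2), o), Mul(Rational(1, 8), q, Pow(o, -1))) (Function('L')(q, o) = Add(2, Mul(Rational(1, 8), Add(Mul(-4, Pow(Pow(o, -1), -1)), Mul(q, Pow(o, -1))))) = Add(2, Mul(Rational(1, 8), Add(Mul(-4, o), Mul(q, Pow(o, -1))))) = Add(2, Add(Mul(Rational(-1, 2), o), Mul(Rational(1, 8), q, Pow(o, -1)))) = Add(2, Mul(Rational(-1, 2), o), Mul(Rational(1, 8), q, Pow(o, -1))))
Mul(Add(-144, Function('L')(2, -6)), 26) = Mul(Add(-144, Add(2, Mul(Rational(-1, 2), -6), Mul(Rational(1, 8), 2, Pow(-6, -1)))), 26) = Mul(Add(-144, Add(2, 3, Mul(Rational(1, 8), 2, Rational(-1, 6)))), 26) = Mul(Add(-144, Add(2, 3, Rational(-1, 24))), 26) = Mul(Add(-144, Rational(119, 24)), 26) = Mul(Rational(-3337, 24), 26) = Rational(-43381, 12)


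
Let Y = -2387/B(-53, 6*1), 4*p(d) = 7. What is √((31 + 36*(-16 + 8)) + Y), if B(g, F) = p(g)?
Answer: I*√1621 ≈ 40.262*I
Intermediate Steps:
p(d) = 7/4 (p(d) = (¼)*7 = 7/4)
B(g, F) = 7/4
Y = -1364 (Y = -2387/7/4 = -2387*4/7 = -1364)
√((31 + 36*(-16 + 8)) + Y) = √((31 + 36*(-16 + 8)) - 1364) = √((31 + 36*(-8)) - 1364) = √((31 - 288) - 1364) = √(-257 - 1364) = √(-1621) = I*√1621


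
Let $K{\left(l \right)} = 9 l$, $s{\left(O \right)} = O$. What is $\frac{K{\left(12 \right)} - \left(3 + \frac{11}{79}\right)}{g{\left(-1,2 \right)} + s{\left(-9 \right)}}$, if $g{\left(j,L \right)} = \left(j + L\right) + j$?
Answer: $- \frac{8284}{711} \approx -11.651$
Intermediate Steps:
$g{\left(j,L \right)} = L + 2 j$ ($g{\left(j,L \right)} = \left(L + j\right) + j = L + 2 j$)
$\frac{K{\left(12 \right)} - \left(3 + \frac{11}{79}\right)}{g{\left(-1,2 \right)} + s{\left(-9 \right)}} = \frac{9 \cdot 12 - \left(3 + \frac{11}{79}\right)}{\left(2 + 2 \left(-1\right)\right) - 9} = \frac{108 - \left(\frac{11}{79} + \frac{12}{4}\right)}{\left(2 - 2\right) - 9} = \frac{108 - \frac{248}{79}}{0 - 9} = \frac{108 - \frac{248}{79}}{-9} = \left(108 - \frac{248}{79}\right) \left(- \frac{1}{9}\right) = \frac{8284}{79} \left(- \frac{1}{9}\right) = - \frac{8284}{711}$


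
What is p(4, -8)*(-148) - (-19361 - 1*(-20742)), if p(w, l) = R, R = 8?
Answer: -2565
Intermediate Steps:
p(w, l) = 8
p(4, -8)*(-148) - (-19361 - 1*(-20742)) = 8*(-148) - (-19361 - 1*(-20742)) = -1184 - (-19361 + 20742) = -1184 - 1*1381 = -1184 - 1381 = -2565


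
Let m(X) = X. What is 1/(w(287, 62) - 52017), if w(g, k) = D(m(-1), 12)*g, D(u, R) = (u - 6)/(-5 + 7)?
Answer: -2/106043 ≈ -1.8860e-5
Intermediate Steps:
D(u, R) = -3 + u/2 (D(u, R) = (-6 + u)/2 = (-6 + u)*(1/2) = -3 + u/2)
w(g, k) = -7*g/2 (w(g, k) = (-3 + (1/2)*(-1))*g = (-3 - 1/2)*g = -7*g/2)
1/(w(287, 62) - 52017) = 1/(-7/2*287 - 52017) = 1/(-2009/2 - 52017) = 1/(-106043/2) = -2/106043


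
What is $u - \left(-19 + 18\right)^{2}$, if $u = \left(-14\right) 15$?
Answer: $-211$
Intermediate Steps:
$u = -210$
$u - \left(-19 + 18\right)^{2} = -210 - \left(-19 + 18\right)^{2} = -210 - \left(-1\right)^{2} = -210 - 1 = -211$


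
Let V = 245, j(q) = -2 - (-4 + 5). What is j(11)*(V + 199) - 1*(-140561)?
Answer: 139229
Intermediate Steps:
j(q) = -3 (j(q) = -2 - 1*1 = -2 - 1 = -3)
j(11)*(V + 199) - 1*(-140561) = -3*(245 + 199) - 1*(-140561) = -3*444 + 140561 = -1332 + 140561 = 139229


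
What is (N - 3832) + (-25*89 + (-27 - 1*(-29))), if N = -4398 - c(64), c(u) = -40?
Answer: -10413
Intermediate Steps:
N = -4358 (N = -4398 - 1*(-40) = -4398 + 40 = -4358)
(N - 3832) + (-25*89 + (-27 - 1*(-29))) = (-4358 - 3832) + (-25*89 + (-27 - 1*(-29))) = -8190 + (-2225 + (-27 + 29)) = -8190 + (-2225 + 2) = -8190 - 2223 = -10413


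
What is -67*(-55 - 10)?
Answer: 4355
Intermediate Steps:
-67*(-55 - 10) = -67*(-65) = 4355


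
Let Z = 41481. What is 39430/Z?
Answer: 39430/41481 ≈ 0.95056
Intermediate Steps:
39430/Z = 39430/41481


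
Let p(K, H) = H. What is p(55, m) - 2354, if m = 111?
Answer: -2243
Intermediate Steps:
p(55, m) - 2354 = 111 - 2354 = -2243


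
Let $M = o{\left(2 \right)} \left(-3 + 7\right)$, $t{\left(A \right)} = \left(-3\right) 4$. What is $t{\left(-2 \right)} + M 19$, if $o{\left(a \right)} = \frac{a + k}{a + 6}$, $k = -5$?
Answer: $- \frac{81}{2} \approx -40.5$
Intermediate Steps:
$t{\left(A \right)} = -12$
$o{\left(a \right)} = \frac{-5 + a}{6 + a}$ ($o{\left(a \right)} = \frac{a - 5}{a + 6} = \frac{-5 + a}{6 + a}$)
$M = - \frac{3}{2}$ ($M = \frac{-5 + 2}{6 + 2} \left(-3 + 7\right) = \frac{1}{8} \left(-3\right) 4 = \left(- \frac{3}{8}\right) 4 = - \frac{3}{2} \approx -1.5$)
$t{\left(-2 \right)} + M 19 = -12 - \frac{57}{2} = - \frac{81}{2}$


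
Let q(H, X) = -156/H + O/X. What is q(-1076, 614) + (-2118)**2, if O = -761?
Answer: 740921942621/165166 ≈ 4.4859e+6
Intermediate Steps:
q(H, X) = -761/X - 156/H (q(H, X) = -156/H - 761/X = -761/X - 156/H)
q(-1076, 614) + (-2118)**2 = (-761/614 - 156/(-1076)) + (-2118)**2 = (-761*1/614 - 156*(-1/1076)) + 4485924 = (-761/614 + 39/269) + 4485924 = -180763/165166 + 4485924 = 740921942621/165166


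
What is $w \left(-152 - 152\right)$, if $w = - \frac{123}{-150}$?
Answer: $- \frac{6232}{25} \approx -249.28$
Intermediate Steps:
$w = \frac{41}{50}$ ($w = \left(-123\right) \left(- \frac{1}{150}\right) = \frac{41}{50} \approx 0.82$)
$w \left(-152 - 152\right) = \frac{41 \left(-152 - 152\right)}{50} = \frac{41}{50} \left(-304\right) = - \frac{6232}{25}$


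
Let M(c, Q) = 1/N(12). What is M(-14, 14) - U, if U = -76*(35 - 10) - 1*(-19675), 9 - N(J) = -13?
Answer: -391049/22 ≈ -17775.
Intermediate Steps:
N(J) = 22 (N(J) = 9 - 1*(-13) = 9 + 13 = 22)
M(c, Q) = 1/22
U = 17775 (U = -76*25 + 19675 = -1900 + 19675 = 17775)
M(-14, 14) - U = 1/22 - 1*17775 = 1/22 - 17775 = -391049/22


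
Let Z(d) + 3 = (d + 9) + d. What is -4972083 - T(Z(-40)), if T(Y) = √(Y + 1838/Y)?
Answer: -4972083 - I*√135309/37 ≈ -4.9721e+6 - 9.9417*I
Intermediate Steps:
Z(d) = 6 + 2*d (Z(d) = -3 + ((d + 9) + d) = -3 + ((9 + d) + d) = -3 + (9 + 2*d) = 6 + 2*d)
-4972083 - T(Z(-40)) = -4972083 - √((6 + 2*(-40)) + 1838/(6 + 2*(-40))) = -4972083 - √((6 - 80) + 1838/(6 - 80)) = -4972083 - √(-74 + 1838/(-74)) = -4972083 - √(-74 + 1838*(-1/74)) = -4972083 - √(-74 - 919/37) = -4972083 - √(-3657/37) = -4972083 - I*√135309/37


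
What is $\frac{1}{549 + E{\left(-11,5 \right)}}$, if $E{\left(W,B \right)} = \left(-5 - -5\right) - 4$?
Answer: $\frac{1}{545} \approx 0.0018349$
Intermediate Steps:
$E{\left(W,B \right)} = -4$ ($E{\left(W,B \right)} = \left(-5 + 5\right) - 4 = 0 - 4 = -4$)
$\frac{1}{549 + E{\left(-11,5 \right)}} = \frac{1}{549 - 4} = \frac{1}{545}$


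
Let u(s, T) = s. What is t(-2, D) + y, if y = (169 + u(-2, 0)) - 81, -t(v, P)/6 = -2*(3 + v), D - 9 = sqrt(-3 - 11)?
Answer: 98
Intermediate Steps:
D = 9 + I*sqrt(14) (D = 9 + sqrt(-3 - 11) = 9 + sqrt(-14) = 9 + I*sqrt(14) ≈ 9.0 + 3.7417*I)
t(v, P) = 36 + 12*v (t(v, P) = -(-12)*(3 + v) = -6*(-6 - 2*v) = 36 + 12*v)
y = 86 (y = (169 - 2) - 81 = 167 - 81 = 86)
t(-2, D) + y = (36 + 12*(-2)) + 86 = (36 - 24) + 86 = 12 + 86 = 98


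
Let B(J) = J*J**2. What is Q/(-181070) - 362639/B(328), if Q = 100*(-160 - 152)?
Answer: 103530857867/638951704064 ≈ 0.16203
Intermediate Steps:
B(J) = J**3
Q = -31200 (Q = 100*(-312) = -31200)
Q/(-181070) - 362639/B(328) = -31200/(-181070) - 362639/(328**3) = -31200*(-1/181070) - 362639/35287552 = 3120/18107 - 362639*1/35287552 = 3120/18107 - 362639/35287552 = 103530857867/638951704064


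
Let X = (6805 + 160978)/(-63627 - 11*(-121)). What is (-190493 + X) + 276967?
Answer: 5386816521/62296 ≈ 86471.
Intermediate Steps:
X = -167783/62296 (X = 167783/(-63627 + 1331) = 167783/(-62296) = 167783*(-1/62296) = -167783/62296 ≈ -2.6933)
(-190493 + X) + 276967 = (-190493 - 167783/62296) + 276967 = -11867119711/62296 + 276967 = 5386816521/62296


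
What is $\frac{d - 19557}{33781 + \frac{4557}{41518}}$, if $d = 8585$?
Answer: $- \frac{455535496}{1402524115} \approx -0.3248$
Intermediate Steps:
$\frac{d - 19557}{33781 + \frac{4557}{41518}} = \frac{8585 - 19557}{33781 + \frac{4557}{41518}} = - \frac{10972}{33781 + 4557 \cdot \frac{1}{41518}} = - \frac{10972}{33781 + \frac{4557}{41518}} = - \frac{10972}{\frac{1402524115}{41518}} = \left(-10972\right) \frac{41518}{1402524115} = - \frac{455535496}{1402524115}$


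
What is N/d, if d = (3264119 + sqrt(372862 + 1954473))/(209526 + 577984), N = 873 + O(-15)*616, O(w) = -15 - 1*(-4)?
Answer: -7586908532916035/5327235259413 + 2324335765*sqrt(2327335)/5327235259413 ≈ -1423.5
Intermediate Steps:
O(w) = -11 (O(w) = -15 + 4 = -11)
N = -5903 (N = 873 - 11*616 = 873 - 6776 = -5903)
d = 3264119/787510 + sqrt(2327335)/787510 (d = (3264119 + sqrt(2327335))/787510 = (3264119 + sqrt(2327335))*(1/787510) = 3264119/787510 + sqrt(2327335)/787510 ≈ 4.1468)
N/d = -5903/(3264119/787510 + sqrt(2327335)/787510)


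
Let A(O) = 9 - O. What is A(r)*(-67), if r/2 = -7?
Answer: -1541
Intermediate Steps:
r = -14 (r = 2*(-7) = -14)
A(r)*(-67) = (9 - 1*(-14))*(-67) = (9 + 14)*(-67) = 23*(-67) = -1541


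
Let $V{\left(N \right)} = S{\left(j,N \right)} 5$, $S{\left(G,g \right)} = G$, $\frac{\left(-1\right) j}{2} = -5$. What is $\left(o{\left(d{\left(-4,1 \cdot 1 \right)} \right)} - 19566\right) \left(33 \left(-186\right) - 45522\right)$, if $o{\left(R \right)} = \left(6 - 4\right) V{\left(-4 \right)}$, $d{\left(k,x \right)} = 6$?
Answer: $1005613560$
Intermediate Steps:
$j = 10$ ($j = \left(-2\right) \left(-5\right) = 10$)
$V{\left(N \right)} = 50$ ($V{\left(N \right)} = 10 \cdot 5 = 50$)
$o{\left(R \right)} = 100$ ($o{\left(R \right)} = \left(6 - 4\right) 50 = 2 \cdot 50 = 100$)
$\left(o{\left(d{\left(-4,1 \cdot 1 \right)} \right)} - 19566\right) \left(33 \left(-186\right) - 45522\right) = \left(100 - 19566\right) \left(33 \left(-186\right) - 45522\right) = - 19466 \left(-6138 - 45522\right) = \left(-19466\right) \left(-51660\right) = 1005613560$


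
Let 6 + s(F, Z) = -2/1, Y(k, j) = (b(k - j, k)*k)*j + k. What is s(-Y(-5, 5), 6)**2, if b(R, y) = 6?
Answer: 64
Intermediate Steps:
Y(k, j) = k + 6*j*k (Y(k, j) = (6*k)*j + k = 6*j*k + k = k + 6*j*k)
s(F, Z) = -8 (s(F, Z) = -6 - 2/1 = -6 - 2*1 = -6 - 2 = -8)
s(-Y(-5, 5), 6)**2 = (-8)**2 = 64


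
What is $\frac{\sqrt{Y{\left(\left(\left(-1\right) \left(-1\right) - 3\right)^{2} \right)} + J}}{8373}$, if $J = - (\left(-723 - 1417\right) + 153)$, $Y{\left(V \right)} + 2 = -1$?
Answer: $\frac{8 \sqrt{31}}{8373} \approx 0.0053197$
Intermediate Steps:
$Y{\left(V \right)} = -3$ ($Y{\left(V \right)} = -2 - 1 = -3$)
$J = 1987$ ($J = - (-2140 + 153) = \left(-1\right) \left(-1987\right) = 1987$)
$\frac{\sqrt{Y{\left(\left(\left(-1\right) \left(-1\right) - 3\right)^{2} \right)} + J}}{8373} = \frac{\sqrt{-3 + 1987}}{8373} = \sqrt{1984} \cdot \frac{1}{8373} = 8 \sqrt{31} \cdot \frac{1}{8373} = \frac{8 \sqrt{31}}{8373}$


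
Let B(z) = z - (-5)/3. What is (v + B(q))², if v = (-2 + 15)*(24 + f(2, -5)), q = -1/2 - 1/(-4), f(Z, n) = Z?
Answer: 16589329/144 ≈ 1.1520e+5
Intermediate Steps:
q = -¼ (q = -1*½ - 1*(-¼) = -½ + ¼ = -¼ ≈ -0.25000)
B(z) = 5/3 + z (B(z) = z - (-5)/3 = z - 1*(-5/3) = z + 5/3 = 5/3 + z)
v = 338 (v = (-2 + 15)*(24 + 2) = 13*26 = 338)
(v + B(q))² = (338 + (5/3 - ¼))² = (338 + 17/12)² = (4073/12)² = 16589329/144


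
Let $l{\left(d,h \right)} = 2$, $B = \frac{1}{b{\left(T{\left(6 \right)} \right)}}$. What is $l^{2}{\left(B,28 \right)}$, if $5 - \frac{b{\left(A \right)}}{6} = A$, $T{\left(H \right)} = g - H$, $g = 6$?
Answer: $4$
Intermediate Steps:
$T{\left(H \right)} = 6 - H$
$b{\left(A \right)} = 30 - 6 A$
$B = \frac{1}{30}$ ($B = \frac{1}{30 - 6 \left(6 - 6\right)} = \frac{1}{30 - 0} = \frac{1}{30 + 0} = \frac{1}{30} \approx 0.033333$)
$l^{2}{\left(B,28 \right)} = 2^{2} = 4$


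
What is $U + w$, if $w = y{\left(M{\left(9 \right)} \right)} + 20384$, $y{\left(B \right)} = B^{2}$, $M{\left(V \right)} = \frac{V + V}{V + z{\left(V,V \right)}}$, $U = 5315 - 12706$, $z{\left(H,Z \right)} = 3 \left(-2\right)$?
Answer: $13029$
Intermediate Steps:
$z{\left(H,Z \right)} = -6$
$U = -7391$ ($U = 5315 - 12706 = -7391$)
$M{\left(V \right)} = \frac{2 V}{-6 + V}$ ($M{\left(V \right)} = \frac{V + V}{V - 6} = \frac{2 V}{-6 + V}$)
$w = 20420$ ($w = \left(2 \cdot 9 \frac{1}{-6 + 9}\right)^{2} + 20384 = \left(2 \cdot 9 \cdot \frac{1}{3}\right)^{2} + 20384 = 6^{2} + 20384 = 36 + 20384 = 20420$)
$U + w = -7391 + 20420 = 13029$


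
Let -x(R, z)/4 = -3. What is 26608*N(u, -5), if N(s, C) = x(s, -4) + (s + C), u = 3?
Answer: 266080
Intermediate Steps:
x(R, z) = 12 (x(R, z) = -4*(-3) = 12)
N(s, C) = 12 + C + s (N(s, C) = 12 + (s + C) = 12 + (C + s) = 12 + C + s)
26608*N(u, -5) = 26608*(12 - 5 + 3) = 26608*10 = 266080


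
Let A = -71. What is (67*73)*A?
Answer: -347261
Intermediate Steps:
(67*73)*A = (67*73)*(-71) = 4891*(-71) = -347261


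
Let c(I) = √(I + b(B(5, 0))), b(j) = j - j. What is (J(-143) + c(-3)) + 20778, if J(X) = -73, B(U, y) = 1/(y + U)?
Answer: 20705 + I*√3 ≈ 20705.0 + 1.732*I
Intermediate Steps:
B(U, y) = 1/(U + y)
b(j) = 0
c(I) = √I (c(I) = √(I + 0) = √I)
(J(-143) + c(-3)) + 20778 = (-73 + √(-3)) + 20778 = (-73 + I*√3) + 20778 = 20705 + I*√3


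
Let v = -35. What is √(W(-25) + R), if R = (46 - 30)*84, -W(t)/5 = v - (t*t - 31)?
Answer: 67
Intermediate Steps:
W(t) = 20 + 5*t² (W(t) = -5*(-35 - (t*t - 31)) = -5*(-35 - (t² - 31)) = -5*(-35 - (-31 + t²)) = -5*(-35 + (31 - t²)) = -5*(-4 - t²) = 20 + 5*t²)
R = 1344 (R = 16*84 = 1344)
√(W(-25) + R) = √((20 + 5*(-25)²) + 1344) = √((20 + 5*625) + 1344) = √((20 + 3125) + 1344) = √(3145 + 1344) = √4489 = 67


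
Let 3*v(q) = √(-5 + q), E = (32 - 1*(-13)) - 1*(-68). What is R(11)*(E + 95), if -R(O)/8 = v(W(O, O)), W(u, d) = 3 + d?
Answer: -1664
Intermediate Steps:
E = 113 (E = (32 + 13) + 68 = 45 + 68 = 113)
v(q) = √(-5 + q)/3
R(O) = -8*√(-2 + O)/3 (R(O) = -8*√(-5 + (3 + O))/3 = -8*√(-2 + O)/3)
R(11)*(E + 95) = (-8*√(-2 + 11)/3)*(113 + 95) = -8*√9/3*208 = -8/3*3*208 = -8*208 = -1664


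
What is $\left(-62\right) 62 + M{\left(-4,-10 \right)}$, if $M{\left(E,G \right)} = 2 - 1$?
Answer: $-3843$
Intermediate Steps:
$M{\left(E,G \right)} = 1$
$\left(-62\right) 62 + M{\left(-4,-10 \right)} = \left(-62\right) 62 + 1 = -3844 + 1 = -3843$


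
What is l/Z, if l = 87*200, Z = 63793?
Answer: 17400/63793 ≈ 0.27276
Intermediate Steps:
l = 17400
l/Z = 17400/63793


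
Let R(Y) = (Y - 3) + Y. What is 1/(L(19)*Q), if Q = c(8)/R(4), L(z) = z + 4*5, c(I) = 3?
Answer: 5/117 ≈ 0.042735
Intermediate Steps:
L(z) = 20 + z (L(z) = z + 20 = 20 + z)
R(Y) = -3 + 2*Y (R(Y) = (-3 + Y) + Y = -3 + 2*Y)
Q = ⅗ (Q = 3/(-3 + 2*4) = 3/(-3 + 8) = 3/5 = 3*(⅕) = ⅗ ≈ 0.60000)
1/(L(19)*Q) = 1/((20 + 19)*(⅗)) = 1/(39*(⅗)) = 1/(117/5) = 5/117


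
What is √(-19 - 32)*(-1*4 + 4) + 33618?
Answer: 33618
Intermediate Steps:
√(-19 - 32)*(-1*4 + 4) + 33618 = √(-51)*(-4 + 4) + 33618 = (I*√51)*0 + 33618 = 0 + 33618 = 33618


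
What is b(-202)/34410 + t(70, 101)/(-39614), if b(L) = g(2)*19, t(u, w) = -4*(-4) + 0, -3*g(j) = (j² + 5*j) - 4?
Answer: -458917/204467661 ≈ -0.0022444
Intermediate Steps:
g(j) = 4/3 - 5*j/3 - j²/3 (g(j) = -((j² + 5*j) - 4)/3 = -(-4 + j² + 5*j)/3 = 4/3 - 5*j/3 - j²/3)
t(u, w) = 16 (t(u, w) = 16 + 0 = 16)
b(L) = -190/3 (b(L) = (4/3 - 5/3*2 - ⅓*2²)*19 = (4/3 - 10/3 - ⅓*4)*19 = (4/3 - 10/3 - 4/3)*19 = -10/3*19 = -190/3)
b(-202)/34410 + t(70, 101)/(-39614) = -190/3/34410 + 16/(-39614) = -190/3*1/34410 + 16*(-1/39614) = -19/10323 - 8/19807 = -458917/204467661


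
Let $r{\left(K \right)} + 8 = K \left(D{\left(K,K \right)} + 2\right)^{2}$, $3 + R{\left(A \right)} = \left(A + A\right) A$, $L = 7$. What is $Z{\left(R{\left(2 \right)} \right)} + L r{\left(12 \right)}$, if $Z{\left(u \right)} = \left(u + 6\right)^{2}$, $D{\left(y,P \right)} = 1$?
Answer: $821$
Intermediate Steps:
$R{\left(A \right)} = -3 + 2 A^{2}$ ($R{\left(A \right)} = -3 + \left(A + A\right) A = -3 + 2 A A = -3 + 2 A^{2}$)
$Z{\left(u \right)} = \left(6 + u\right)^{2}$
$r{\left(K \right)} = -8 + 9 K$ ($r{\left(K \right)} = -8 + K \left(1 + 2\right)^{2} = -8 + K 3^{2} = -8 + K 9 = -8 + 9 K$)
$Z{\left(R{\left(2 \right)} \right)} + L r{\left(12 \right)} = \left(6 - \left(3 - 2 \cdot 2^{2}\right)\right)^{2} + 7 \left(-8 + 9 \cdot 12\right) = \left(6 + \left(-3 + 2 \cdot 4\right)\right)^{2} + 7 \left(-8 + 108\right) = \left(6 + \left(-3 + 8\right)\right)^{2} + 7 \cdot 100 = \left(6 + 5\right)^{2} + 700 = 11^{2} + 700 = 121 + 700 = 821$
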